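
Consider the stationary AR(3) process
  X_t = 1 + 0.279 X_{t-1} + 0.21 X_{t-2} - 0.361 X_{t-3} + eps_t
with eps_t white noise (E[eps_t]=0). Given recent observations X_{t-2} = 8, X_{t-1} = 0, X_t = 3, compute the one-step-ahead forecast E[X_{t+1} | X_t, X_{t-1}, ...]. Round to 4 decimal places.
E[X_{t+1} \mid \mathcal F_t] = -1.0510

For an AR(p) model X_t = c + sum_i phi_i X_{t-i} + eps_t, the
one-step-ahead conditional mean is
  E[X_{t+1} | X_t, ...] = c + sum_i phi_i X_{t+1-i}.
Substitute known values:
  E[X_{t+1} | ...] = 1 + (0.279) * (3) + (0.21) * (0) + (-0.361) * (8)
                   = -1.0510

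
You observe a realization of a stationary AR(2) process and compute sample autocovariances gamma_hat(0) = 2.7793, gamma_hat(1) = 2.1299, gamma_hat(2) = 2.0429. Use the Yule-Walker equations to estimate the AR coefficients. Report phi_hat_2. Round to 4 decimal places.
\hat\phi_{2} = 0.3580

The Yule-Walker equations for an AR(p) process read, in matrix form,
  Gamma_p phi = r_p,   with   (Gamma_p)_{ij} = gamma(|i - j|),
                       (r_p)_i = gamma(i),   i,j = 1..p.
Substitute the sample gammas (Toeplitz matrix and right-hand side of size 2):
  Gamma_p = [[2.7793, 2.1299], [2.1299, 2.7793]]
  r_p     = [2.1299, 2.0429]
Written out:
  2.7793 phi_1 + 2.1299 phi_2 = 2.1299
  2.1299 phi_1 + 2.7793 phi_2 = 2.0429
Solve by Cramer's rule:
  det = gamma(0)^2 - gamma(1)^2 = (2.7793)^2 - (2.1299)^2 = 7.72450849 - 4.53647401 = 3.18803448
  phi_hat_1 = [gamma(1) gamma(0) - gamma(1) gamma(2)] / det = [(2.1299)(2.7793) - (2.1299)(2.0429)] / 3.18803448 = 1.56845836 / 3.18803448 = 0.492
  phi_hat_2 = [gamma(0) gamma(2) - gamma(1)^2] / det = [(2.7793)(2.0429) - (2.1299)^2] / 3.18803448 = 1.14135796 / 3.18803448 = 0.358
So phi_hat = [0.4920, 0.3580].
Therefore phi_hat_2 = 0.3580.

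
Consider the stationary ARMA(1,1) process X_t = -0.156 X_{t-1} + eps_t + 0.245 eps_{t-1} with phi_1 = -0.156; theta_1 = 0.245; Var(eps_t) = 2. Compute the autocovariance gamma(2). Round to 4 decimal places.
\gamma(2) = -0.0274

Multiply the model equation by X_{t-k} and take expectations. With theta_0 = psi_0 = 1 and psi_j the MA(infinity) weights, this gives
  gamma(k) - sum_i phi_i gamma(k-i) = c_k,
  c_k = sigma^2 * sum_{j=k..q} theta_j psi_{j-k}   (c_k = 0 for k > q),
using gamma(-m) = gamma(m).
psi-weights needed (psi_j = theta_j + sum_i phi_i psi_{j-i}):
  psi_1 = theta_1 + phi_1 = 0.245 + (-0.156) = 0.089
Right-hand sides:
  c_0 = sigma^2 (1 + theta_1 psi_1) = 2 * (1 + (0.245)(0.089)) = 2 * 1.021805 = 2.04361
  c_1 = sigma^2 theta_1 = 2 * (0.245) = 0.49
  c_2 = 0
Equations for k = 0 and k = 1 (AR order 1):
  gamma(0) = phi_1 gamma(1) + c_0
  gamma(1) = phi_1 gamma(0) + c_1
Substituting the second into the first: gamma(0) (1 - phi_1^2) = c_0 + phi_1 c_1, so
  gamma(0) = (c_0 + phi_1 c_1) / (1 - phi_1^2) = (2.04361 + (-0.156)(0.49)) / (1 - (-0.156)^2) = 1.96717 / 0.975664 = 2.016237.
  gamma(1) = phi_1 gamma(0) + c_1 = (-0.156)(2.016237) + (0.49) = 0.175467.
For k = 2 (> q): gamma(2) = phi_1 gamma(1) = (-0.156)(0.175467) = -0.027373.
Therefore gamma(2) = -0.0274 (to 4 decimal places).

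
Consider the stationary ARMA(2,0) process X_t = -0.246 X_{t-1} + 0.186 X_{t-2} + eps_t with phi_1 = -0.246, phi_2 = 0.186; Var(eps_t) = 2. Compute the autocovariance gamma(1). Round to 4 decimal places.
\gamma(1) = -0.6890

Multiply the model equation by X_{t-k} and take expectations. With theta_0 = psi_0 = 1 and psi_j the MA(infinity) weights, this gives
  gamma(k) - sum_i phi_i gamma(k-i) = c_k,
  c_k = sigma^2 * sum_{j=k..q} theta_j psi_{j-k}   (c_k = 0 for k > q),
using gamma(-m) = gamma(m).
Pure AR (q = 0): c_0 = sigma^2 = 2, c_k = 0 for k >= 1.
Equations for k = 0, 1, 2 (AR order 2, c_2 = 0):
  (E0) gamma(0) = phi_1 gamma(1) + phi_2 gamma(2) + c_0
  (E1) gamma(1) = phi_1 gamma(0) + phi_2 gamma(1) + c_1
  (E2) gamma(2) = phi_1 gamma(1) + phi_2 gamma(0)
From (E1): gamma(1) = A gamma(0) + B with
  A = phi_1 / (1 - phi_2) = -0.246 / 0.814 = -0.302211,   B = c_1 / (1 - phi_2) = 0 / 0.814 = 0.
Insert (E2) into (E0): gamma(0) (1 - phi_2^2) = phi_1 (1 + phi_2) gamma(1) + c_0.
  phi_1 (1 + phi_2) = (-0.246)(1.186) = -0.291756,   1 - phi_2^2 = 0.965404.
Replace gamma(1) by A gamma(0) + B and collect gamma(0):
  gamma(0) [0.965404 - (-0.291756)(-0.302211)] = c_0 = 2
  gamma(0) * 0.877232 = 2
  gamma(0) = 2 / 0.877232 = 2.279898.
  gamma(1) = A gamma(0) = (-0.302211)(2.279898) = -0.689011.
Therefore gamma(1) = -0.6890 (to 4 decimal places).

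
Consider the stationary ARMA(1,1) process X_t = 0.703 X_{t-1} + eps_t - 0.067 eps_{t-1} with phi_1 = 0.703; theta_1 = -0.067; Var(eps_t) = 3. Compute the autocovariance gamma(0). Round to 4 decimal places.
\gamma(0) = 5.3992

Multiply the model equation by X_{t-k} and take expectations. With theta_0 = psi_0 = 1 and psi_j the MA(infinity) weights, this gives
  gamma(k) - sum_i phi_i gamma(k-i) = c_k,
  c_k = sigma^2 * sum_{j=k..q} theta_j psi_{j-k}   (c_k = 0 for k > q),
using gamma(-m) = gamma(m).
psi-weights needed (psi_j = theta_j + sum_i phi_i psi_{j-i}):
  psi_1 = theta_1 + phi_1 = -0.067 + (0.703) = 0.636
Right-hand sides:
  c_0 = sigma^2 (1 + theta_1 psi_1) = 3 * (1 + (-0.067)(0.636)) = 3 * 0.957388 = 2.872164
  c_1 = sigma^2 theta_1 = 3 * (-0.067) = -0.201
  c_2 = 0
Equations for k = 0 and k = 1 (AR order 1):
  gamma(0) = phi_1 gamma(1) + c_0
  gamma(1) = phi_1 gamma(0) + c_1
Substituting the second into the first: gamma(0) (1 - phi_1^2) = c_0 + phi_1 c_1, so
  gamma(0) = (c_0 + phi_1 c_1) / (1 - phi_1^2) = (2.872164 + (0.703)(-0.201)) / (1 - (0.703)^2) = 2.730861 / 0.505791 = 5.399189.
Therefore gamma(0) = 5.3992 (to 4 decimal places).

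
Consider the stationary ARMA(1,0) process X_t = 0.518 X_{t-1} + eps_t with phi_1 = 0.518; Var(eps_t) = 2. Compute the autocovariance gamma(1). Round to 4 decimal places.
\gamma(1) = 1.4159

Multiply the model equation by X_{t-k} and take expectations. With theta_0 = psi_0 = 1 and psi_j the MA(infinity) weights, this gives
  gamma(k) - sum_i phi_i gamma(k-i) = c_k,
  c_k = sigma^2 * sum_{j=k..q} theta_j psi_{j-k}   (c_k = 0 for k > q),
using gamma(-m) = gamma(m).
Pure AR (q = 0): c_0 = sigma^2 = 2, c_k = 0 for k >= 1.
Equations for k = 0 and k = 1 (AR order 1):
  gamma(0) = phi_1 gamma(1) + c_0
  gamma(1) = phi_1 gamma(0) + c_1
Substituting the second into the first: gamma(0) (1 - phi_1^2) = c_0 + phi_1 c_1, so
  gamma(0) = c_0 / (1 - phi_1^2) = 2 / (1 - (0.518)^2) = 2 / 0.731676 = 2.73345.
  gamma(1) = phi_1 gamma(0) = (0.518)(2.73345) = 1.415927.
Therefore gamma(1) = 1.4159 (to 4 decimal places).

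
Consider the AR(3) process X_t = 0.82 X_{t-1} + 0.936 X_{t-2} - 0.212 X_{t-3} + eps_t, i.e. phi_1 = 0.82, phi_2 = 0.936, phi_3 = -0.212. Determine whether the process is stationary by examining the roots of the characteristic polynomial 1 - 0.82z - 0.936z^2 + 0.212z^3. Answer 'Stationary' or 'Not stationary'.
\text{Not stationary}

The AR(p) characteristic polynomial is P(z) = 1 - 0.82z - 0.936z^2 + 0.212z^3.
Stationarity requires all roots to lie outside the unit circle, i.e. |z| > 1 for every root.
Degree 3: look for a simple real root z0 first, then factor out (1 - z/z0) and solve the remaining quadratic.
Testing z0 = 5: P(5) = 1 + (-0.82)(5) + (-0.936)(5)^2 + (0.212)(5)^3
  = 1 + (-4.1) + (-23.4) + (26.5) = 0.  So z_0 = 5 is a root, |z_0| = 5.
Divide out the factor (1 - 0.2 z) = (1 - z/z0) (since 1/z0 = 0.2):
  P(z) = (1 - 0.2 z)(1 + (-0.62) z + (-1.06) z^2)
  [check: z-coef -0.62 - (0.2) = -0.82; z^2-coef -1.06 - (0.2)(-0.62) = -0.936; z^3-coef -(0.2)(-1.06) = 0.212.]
Remaining roots from the quadratic factor 1 + (-0.62) z + (-1.06) z^2:
  Set 1 + (-0.62) z + (-1.06) z^2 = 0, i.e. a z^2 + b z + c = 0 with a = -1.06, b = -0.62, c = 1.
  Discriminant D = b^2 - 4ac = (-0.62)^2 - 4*(-1.06)*1 = 0.3844 - (-4.24) = 4.6244.
  D >= 0, so the roots are real: z = (-b +/- sqrt(D)) / (2a) = (0.62 +/- 2.150442) / (-2.12).
    z_1 = (0.62 + 2.150442) / (-2.12) = -1.3068,   |z_1| = 1.3068.
    z_2 = (0.62 - 2.150442) / (-2.12) = 0.7219,   |z_2| = 0.7219.
Moduli of all roots: 5.0000, 1.3068, 0.7219.
All moduli strictly greater than 1? No.
Verdict: Not stationary.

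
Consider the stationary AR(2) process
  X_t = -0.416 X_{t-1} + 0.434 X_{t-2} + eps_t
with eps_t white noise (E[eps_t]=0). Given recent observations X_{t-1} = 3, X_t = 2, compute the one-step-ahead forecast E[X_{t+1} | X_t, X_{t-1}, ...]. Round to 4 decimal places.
E[X_{t+1} \mid \mathcal F_t] = 0.4700

For an AR(p) model X_t = c + sum_i phi_i X_{t-i} + eps_t, the
one-step-ahead conditional mean is
  E[X_{t+1} | X_t, ...] = c + sum_i phi_i X_{t+1-i}.
Substitute known values:
  E[X_{t+1} | ...] = (-0.416) * (2) + (0.434) * (3)
                   = 0.4700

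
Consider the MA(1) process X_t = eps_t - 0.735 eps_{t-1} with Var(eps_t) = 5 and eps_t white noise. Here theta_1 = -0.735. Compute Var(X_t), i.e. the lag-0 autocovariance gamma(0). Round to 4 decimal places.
\gamma(0) = 7.7011

For an MA(q) process X_t = eps_t + sum_i theta_i eps_{t-i} with
Var(eps_t) = sigma^2, the variance is
  gamma(0) = sigma^2 * (1 + sum_i theta_i^2).
  sum_i theta_i^2 = (-0.735)^2 = 0.540225.
  gamma(0) = 5 * (1 + 0.540225) = 5 * 1.540225 = 7.701125, which rounds to 7.7011.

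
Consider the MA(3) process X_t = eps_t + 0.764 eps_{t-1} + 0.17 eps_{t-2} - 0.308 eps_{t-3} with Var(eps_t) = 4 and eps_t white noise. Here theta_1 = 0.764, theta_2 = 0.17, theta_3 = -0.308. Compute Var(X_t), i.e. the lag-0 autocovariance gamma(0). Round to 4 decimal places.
\gamma(0) = 6.8298

For an MA(q) process X_t = eps_t + sum_i theta_i eps_{t-i} with
Var(eps_t) = sigma^2, the variance is
  gamma(0) = sigma^2 * (1 + sum_i theta_i^2).
  sum_i theta_i^2 = (0.764)^2 + (0.17)^2 + (-0.308)^2 = 0.583696 + 0.0289 + 0.094864 = 0.70746.
  gamma(0) = 4 * (1 + 0.70746) = 4 * 1.70746 = 6.82984, which rounds to 6.8298.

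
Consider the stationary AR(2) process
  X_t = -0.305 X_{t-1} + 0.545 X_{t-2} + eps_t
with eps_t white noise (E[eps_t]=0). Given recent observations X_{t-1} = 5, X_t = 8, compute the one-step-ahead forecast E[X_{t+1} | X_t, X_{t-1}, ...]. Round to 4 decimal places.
E[X_{t+1} \mid \mathcal F_t] = 0.2850

For an AR(p) model X_t = c + sum_i phi_i X_{t-i} + eps_t, the
one-step-ahead conditional mean is
  E[X_{t+1} | X_t, ...] = c + sum_i phi_i X_{t+1-i}.
Substitute known values:
  E[X_{t+1} | ...] = (-0.305) * (8) + (0.545) * (5)
                   = 0.2850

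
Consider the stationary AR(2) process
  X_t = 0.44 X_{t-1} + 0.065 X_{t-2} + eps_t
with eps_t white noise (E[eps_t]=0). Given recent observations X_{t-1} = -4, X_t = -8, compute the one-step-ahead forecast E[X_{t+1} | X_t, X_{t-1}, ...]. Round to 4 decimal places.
E[X_{t+1} \mid \mathcal F_t] = -3.7800

For an AR(p) model X_t = c + sum_i phi_i X_{t-i} + eps_t, the
one-step-ahead conditional mean is
  E[X_{t+1} | X_t, ...] = c + sum_i phi_i X_{t+1-i}.
Substitute known values:
  E[X_{t+1} | ...] = (0.44) * (-8) + (0.065) * (-4)
                   = -3.7800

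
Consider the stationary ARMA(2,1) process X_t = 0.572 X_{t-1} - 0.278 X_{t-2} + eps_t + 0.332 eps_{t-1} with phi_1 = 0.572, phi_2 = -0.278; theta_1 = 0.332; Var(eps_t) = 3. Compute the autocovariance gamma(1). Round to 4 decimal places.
\gamma(1) = 3.3404

Multiply the model equation by X_{t-k} and take expectations. With theta_0 = psi_0 = 1 and psi_j the MA(infinity) weights, this gives
  gamma(k) - sum_i phi_i gamma(k-i) = c_k,
  c_k = sigma^2 * sum_{j=k..q} theta_j psi_{j-k}   (c_k = 0 for k > q),
using gamma(-m) = gamma(m).
psi-weights needed (psi_j = theta_j + sum_i phi_i psi_{j-i}):
  psi_1 = theta_1 + phi_1 = 0.332 + (0.572) = 0.904
Right-hand sides:
  c_0 = sigma^2 (1 + theta_1 psi_1) = 3 * (1 + (0.332)(0.904)) = 3 * 1.300128 = 3.900384
  c_1 = sigma^2 theta_1 = 3 * (0.332) = 0.996
  c_2 = 0
Equations for k = 0, 1, 2 (AR order 2, c_2 = 0):
  (E0) gamma(0) = phi_1 gamma(1) + phi_2 gamma(2) + c_0
  (E1) gamma(1) = phi_1 gamma(0) + phi_2 gamma(1) + c_1
  (E2) gamma(2) = phi_1 gamma(1) + phi_2 gamma(0)
From (E1): gamma(1) = A gamma(0) + B with
  A = phi_1 / (1 - phi_2) = 0.572 / 1.278 = 0.447574,   B = c_1 / (1 - phi_2) = 0.996 / 1.278 = 0.779343.
Insert (E2) into (E0): gamma(0) (1 - phi_2^2) = phi_1 (1 + phi_2) gamma(1) + c_0.
  phi_1 (1 + phi_2) = (0.572)(0.722) = 0.412984,   1 - phi_2^2 = 0.922716.
Replace gamma(1) by A gamma(0) + B and collect gamma(0):
  gamma(0) [0.922716 - (0.412984)(0.447574)] = (0.412984)(0.779343) + 3.900384
  gamma(0) * 0.737875 = 4.22224
  gamma(0) = 4.22224 / 0.737875 = 5.722162.
  gamma(1) = A gamma(0) + B = (0.447574)(5.722162) + (0.779343) = 3.340436.
Therefore gamma(1) = 3.3404 (to 4 decimal places).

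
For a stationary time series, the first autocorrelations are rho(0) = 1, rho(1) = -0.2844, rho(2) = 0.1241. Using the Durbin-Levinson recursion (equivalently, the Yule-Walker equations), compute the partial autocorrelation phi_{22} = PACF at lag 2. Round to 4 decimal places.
\phi_{22} = 0.0470

The PACF at lag k is phi_{kk}, the last component of the solution
to the Yule-Walker system G_k phi = r_k where
  (G_k)_{ij} = rho(|i - j|), (r_k)_i = rho(i), i,j = 1..k.
Equivalently, Durbin-Levinson gives phi_{kk} iteratively:
  phi_{11} = rho(1)
  phi_{kk} = [rho(k) - sum_{j=1..k-1} phi_{k-1,j} rho(k-j)]
            / [1 - sum_{j=1..k-1} phi_{k-1,j} rho(j)],
  phi_{k,j} = phi_{k-1,j} - phi_{kk} phi_{k-1,k-j},  j = 1..k-1.
Step k = 1:
  phi_11 = rho(1) = -0.2844.
Step k = 2:
  phi_22 = [rho(2) - phi_11 rho(1)] / [1 - phi_11 rho(1)] = [0.1241 - (-0.2844)(-0.2844)] / [1 - (-0.2844)(-0.2844)]
         = 0.04321664 / 0.91911664 = 0.047.
Therefore phi_{22} = 0.0470.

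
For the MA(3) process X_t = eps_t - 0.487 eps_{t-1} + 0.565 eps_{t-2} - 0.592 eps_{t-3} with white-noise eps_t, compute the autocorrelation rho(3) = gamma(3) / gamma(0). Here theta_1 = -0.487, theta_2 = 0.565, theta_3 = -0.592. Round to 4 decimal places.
\rho(3) = -0.3105

For an MA(q) process with theta_0 = 1, the autocovariance is
  gamma(k) = sigma^2 * sum_{i=0..q-k} theta_i * theta_{i+k},
and rho(k) = gamma(k) / gamma(0). Sigma^2 cancels.
  numerator   = (1)*(-0.592) = -0.592.
  denominator = (1)^2 + (-0.487)^2 + (0.565)^2 + (-0.592)^2 = 1.906858.
  rho(3) = -0.592 / 1.906858 = -0.3105.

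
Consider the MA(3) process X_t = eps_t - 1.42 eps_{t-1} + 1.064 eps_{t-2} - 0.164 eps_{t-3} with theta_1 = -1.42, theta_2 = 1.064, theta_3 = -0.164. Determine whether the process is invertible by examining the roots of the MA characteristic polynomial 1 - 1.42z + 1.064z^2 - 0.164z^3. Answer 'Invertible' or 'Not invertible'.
\text{Invertible}

The MA(q) characteristic polynomial is P(z) = 1 - 1.42z + 1.064z^2 - 0.164z^3.
Invertibility requires all roots to lie outside the unit circle, i.e. |z| > 1 for every root.
Degree 3: look for a simple real root z0 first, then factor out (1 - z/z0) and solve the remaining quadratic.
Testing z0 = 5: P(5) = 1 + (-1.42)(5) + (1.064)(5)^2 + (-0.164)(5)^3
  = 1 + (-7.1) + (26.6) + (-20.5) = 0.  So z_0 = 5 is a root, |z_0| = 5.
Divide out the factor (1 - 0.2 z) = (1 - z/z0) (since 1/z0 = 0.2):
  P(z) = (1 - 0.2 z)(1 + (-1.22) z + (0.82) z^2)
  [check: z-coef -1.22 - (0.2) = -1.42; z^2-coef 0.82 - (0.2)(-1.22) = 1.064; z^3-coef -(0.2)(0.82) = -0.164.]
Remaining roots from the quadratic factor 1 + (-1.22) z + (0.82) z^2:
  Set 1 + (-1.22) z + (0.82) z^2 = 0, i.e. a z^2 + b z + c = 0 with a = 0.82, b = -1.22, c = 1.
  Discriminant D = b^2 - 4ac = (-1.22)^2 - 4*(0.82)*1 = 1.4884 - (3.28) = -1.7916.
  D < 0, so the roots are the complex-conjugate pair z = (-b +/- i sqrt(-D)) / (2a) = 0.7439 +/- 0.8162i.
  For a conjugate pair |z|^2 = z * conj(z) = (product of roots) = c/a = 1/(0.82) = 1.219512, so |z| = sqrt(1.219512) = 1.1043 for both roots.
Moduli of all roots: 5.0000, 1.1043, 1.1043.
All moduli strictly greater than 1? Yes.
Verdict: Invertible.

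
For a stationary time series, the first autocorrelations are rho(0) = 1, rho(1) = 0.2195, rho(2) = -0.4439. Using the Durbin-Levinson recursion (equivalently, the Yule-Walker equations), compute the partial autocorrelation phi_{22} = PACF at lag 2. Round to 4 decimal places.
\phi_{22} = -0.5170

The PACF at lag k is phi_{kk}, the last component of the solution
to the Yule-Walker system G_k phi = r_k where
  (G_k)_{ij} = rho(|i - j|), (r_k)_i = rho(i), i,j = 1..k.
Equivalently, Durbin-Levinson gives phi_{kk} iteratively:
  phi_{11} = rho(1)
  phi_{kk} = [rho(k) - sum_{j=1..k-1} phi_{k-1,j} rho(k-j)]
            / [1 - sum_{j=1..k-1} phi_{k-1,j} rho(j)],
  phi_{k,j} = phi_{k-1,j} - phi_{kk} phi_{k-1,k-j},  j = 1..k-1.
Step k = 1:
  phi_11 = rho(1) = 0.2195.
Step k = 2:
  phi_22 = [rho(2) - phi_11 rho(1)] / [1 - phi_11 rho(1)] = [-0.4439 - (0.2195)(0.2195)] / [1 - (0.2195)(0.2195)]
         = -0.49208025 / 0.95181975 = -0.517.
Therefore phi_{22} = -0.5170.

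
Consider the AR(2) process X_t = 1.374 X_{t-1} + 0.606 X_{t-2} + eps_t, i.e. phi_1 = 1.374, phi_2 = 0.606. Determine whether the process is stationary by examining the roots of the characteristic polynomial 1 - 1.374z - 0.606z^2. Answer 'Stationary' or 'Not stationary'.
\text{Not stationary}

The AR(p) characteristic polynomial is P(z) = 1 - 1.374z - 0.606z^2.
Stationarity requires all roots to lie outside the unit circle, i.e. |z| > 1 for every root.
Set 1 + (-1.374) z + (-0.606) z^2 = 0, i.e. a z^2 + b z + c = 0 with a = -0.606, b = -1.374, c = 1.
Discriminant D = b^2 - 4ac = (-1.374)^2 - 4*(-0.606)*1 = 1.887876 - (-2.424) = 4.311876.
D >= 0, so the roots are real: z = (-b +/- sqrt(D)) / (2a) = (1.374 +/- 2.076506) / (-1.212).
  z_1 = (1.374 + 2.076506) / (-1.212) = -2.847,   |z_1| = 2.847.
  z_2 = (1.374 - 2.076506) / (-1.212) = 0.5796,   |z_2| = 0.5796.
Moduli of all roots: 2.8470, 0.5796.
All moduli strictly greater than 1? No.
Verdict: Not stationary.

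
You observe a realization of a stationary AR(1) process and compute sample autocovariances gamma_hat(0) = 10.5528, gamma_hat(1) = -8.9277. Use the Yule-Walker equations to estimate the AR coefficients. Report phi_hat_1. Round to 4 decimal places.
\hat\phi_{1} = -0.8460

The Yule-Walker equations for an AR(p) process read, in matrix form,
  Gamma_p phi = r_p,   with   (Gamma_p)_{ij} = gamma(|i - j|),
                       (r_p)_i = gamma(i),   i,j = 1..p.
Substitute the sample gammas (Toeplitz matrix and right-hand side of size 1):
  Gamma_p = [[10.5528]]
  r_p     = [-8.9277]
With p = 1 this is the single equation gamma(0) phi_1 = gamma(1):
  phi_hat_1 = gamma(1) / gamma(0) = -8.9277 / 10.5528 = -0.8460.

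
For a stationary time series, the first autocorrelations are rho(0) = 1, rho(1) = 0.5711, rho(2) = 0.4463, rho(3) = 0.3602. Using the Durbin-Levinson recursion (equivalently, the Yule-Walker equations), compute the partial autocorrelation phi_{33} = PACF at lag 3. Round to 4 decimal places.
\phi_{33} = 0.0750

The PACF at lag k is phi_{kk}, the last component of the solution
to the Yule-Walker system G_k phi = r_k where
  (G_k)_{ij} = rho(|i - j|), (r_k)_i = rho(i), i,j = 1..k.
Equivalently, Durbin-Levinson gives phi_{kk} iteratively:
  phi_{11} = rho(1)
  phi_{kk} = [rho(k) - sum_{j=1..k-1} phi_{k-1,j} rho(k-j)]
            / [1 - sum_{j=1..k-1} phi_{k-1,j} rho(j)],
  phi_{k,j} = phi_{k-1,j} - phi_{kk} phi_{k-1,k-j},  j = 1..k-1.
Step k = 1:
  phi_11 = rho(1) = 0.5711.
Step k = 2:
  phi_22 = [rho(2) - phi_11 rho(1)] / [1 - phi_11 rho(1)] = [0.4463 - (0.5711)(0.5711)] / [1 - (0.5711)(0.5711)]
         = 0.12014479 / 0.67384479 = 0.178297.
  Update: phi_21 = phi_11 - phi_22 phi_11 = 0.5711 - (0.178297)(0.5711) = 0.469274.
Step k = 3:
  phi_33 = [rho(3) - phi_21 rho(2) - phi_22 rho(1)] / [1 - phi_21 rho(1) - phi_22 rho(2)]
    numerator   = 0.3602 - (0.469274)(0.4463) - (0.178297)(0.5711) = 0.0489372
    denominator = 1 - (0.469274)(0.5711) - (0.178297)(0.4463) = 0.65242328
  phi_33 = 0.0489372 / 0.65242328 = 0.075.
Therefore phi_{33} = 0.0750.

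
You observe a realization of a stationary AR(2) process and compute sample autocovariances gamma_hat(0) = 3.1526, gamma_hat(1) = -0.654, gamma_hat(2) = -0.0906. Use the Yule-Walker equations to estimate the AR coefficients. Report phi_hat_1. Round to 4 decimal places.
\hat\phi_{1} = -0.2230

The Yule-Walker equations for an AR(p) process read, in matrix form,
  Gamma_p phi = r_p,   with   (Gamma_p)_{ij} = gamma(|i - j|),
                       (r_p)_i = gamma(i),   i,j = 1..p.
Substitute the sample gammas (Toeplitz matrix and right-hand side of size 2):
  Gamma_p = [[3.1526, -0.654], [-0.654, 3.1526]]
  r_p     = [-0.654, -0.0906]
Written out:
  3.1526 phi_1 - 0.654 phi_2 = -0.654
  -0.654 phi_1 + 3.1526 phi_2 = -0.0906
Solve by Cramer's rule:
  det = gamma(0)^2 - gamma(1)^2 = (3.1526)^2 - (-0.654)^2 = 9.93888676 - 0.427716 = 9.51117076
  phi_hat_1 = [gamma(1) gamma(0) - gamma(1) gamma(2)] / det = [(-0.654)(3.1526) - (-0.654)(-0.0906)] / 9.51117076 = -2.1210528 / 9.51117076 = -0.223
  phi_hat_2 = [gamma(0) gamma(2) - gamma(1)^2] / det = [(3.1526)(-0.0906) - (-0.654)^2] / 9.51117076 = -0.71334156 / 9.51117076 = -0.075
So phi_hat = [-0.2230, -0.0750].
Therefore phi_hat_1 = -0.2230.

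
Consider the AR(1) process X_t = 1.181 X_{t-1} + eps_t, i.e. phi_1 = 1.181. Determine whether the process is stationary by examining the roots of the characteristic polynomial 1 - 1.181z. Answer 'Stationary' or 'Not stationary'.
\text{Not stationary}

The AR(p) characteristic polynomial is P(z) = 1 - 1.181z.
Stationarity requires all roots to lie outside the unit circle, i.e. |z| > 1 for every root.
This is linear in z: 1 + (-1.181) z = 0  =>  z = -1/(-1.181) = 0.84674,  |z| = 0.84674.
Moduli of all roots: 0.8467.
All moduli strictly greater than 1? No.
Verdict: Not stationary.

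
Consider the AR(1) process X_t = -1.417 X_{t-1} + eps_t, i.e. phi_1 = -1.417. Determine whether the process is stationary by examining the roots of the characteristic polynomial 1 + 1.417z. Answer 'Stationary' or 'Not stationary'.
\text{Not stationary}

The AR(p) characteristic polynomial is P(z) = 1 + 1.417z.
Stationarity requires all roots to lie outside the unit circle, i.e. |z| > 1 for every root.
This is linear in z: 1 + (1.417) z = 0  =>  z = -1/(1.417) = -0.705716,  |z| = 0.705716.
Moduli of all roots: 0.7057.
All moduli strictly greater than 1? No.
Verdict: Not stationary.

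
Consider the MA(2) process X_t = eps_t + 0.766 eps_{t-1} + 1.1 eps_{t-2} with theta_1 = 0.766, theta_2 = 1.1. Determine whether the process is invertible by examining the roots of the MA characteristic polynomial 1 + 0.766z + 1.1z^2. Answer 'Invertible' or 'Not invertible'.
\text{Not invertible}

The MA(q) characteristic polynomial is P(z) = 1 + 0.766z + 1.1z^2.
Invertibility requires all roots to lie outside the unit circle, i.e. |z| > 1 for every root.
Set 1 + (0.766) z + (1.1) z^2 = 0, i.e. a z^2 + b z + c = 0 with a = 1.1, b = 0.766, c = 1.
Discriminant D = b^2 - 4ac = (0.766)^2 - 4*(1.1)*1 = 0.586756 - (4.4) = -3.813244.
D < 0, so the roots are the complex-conjugate pair z = (-b +/- i sqrt(-D)) / (2a) = -0.3482 +/- 0.8876i.
For a conjugate pair |z|^2 = z * conj(z) = (product of roots) = c/a = 1/(1.1) = 0.909091, so |z| = sqrt(0.909091) = 0.9535 for both roots.
Moduli of all roots: 0.9535, 0.9535.
All moduli strictly greater than 1? No.
Verdict: Not invertible.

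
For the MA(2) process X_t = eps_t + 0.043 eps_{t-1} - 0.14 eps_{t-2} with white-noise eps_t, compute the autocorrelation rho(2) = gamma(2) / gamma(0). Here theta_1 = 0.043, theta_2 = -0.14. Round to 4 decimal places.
\rho(2) = -0.1371

For an MA(q) process with theta_0 = 1, the autocovariance is
  gamma(k) = sigma^2 * sum_{i=0..q-k} theta_i * theta_{i+k},
and rho(k) = gamma(k) / gamma(0). Sigma^2 cancels.
  numerator   = (1)*(-0.14) = -0.14.
  denominator = (1)^2 + (0.043)^2 + (-0.14)^2 = 1.021449.
  rho(2) = -0.14 / 1.021449 = -0.1371.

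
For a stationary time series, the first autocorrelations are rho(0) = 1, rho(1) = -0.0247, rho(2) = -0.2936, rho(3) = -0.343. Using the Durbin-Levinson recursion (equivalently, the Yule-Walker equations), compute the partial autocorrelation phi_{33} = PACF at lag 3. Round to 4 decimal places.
\phi_{33} = -0.3940

The PACF at lag k is phi_{kk}, the last component of the solution
to the Yule-Walker system G_k phi = r_k where
  (G_k)_{ij} = rho(|i - j|), (r_k)_i = rho(i), i,j = 1..k.
Equivalently, Durbin-Levinson gives phi_{kk} iteratively:
  phi_{11} = rho(1)
  phi_{kk} = [rho(k) - sum_{j=1..k-1} phi_{k-1,j} rho(k-j)]
            / [1 - sum_{j=1..k-1} phi_{k-1,j} rho(j)],
  phi_{k,j} = phi_{k-1,j} - phi_{kk} phi_{k-1,k-j},  j = 1..k-1.
Step k = 1:
  phi_11 = rho(1) = -0.0247.
Step k = 2:
  phi_22 = [rho(2) - phi_11 rho(1)] / [1 - phi_11 rho(1)] = [-0.2936 - (-0.0247)(-0.0247)] / [1 - (-0.0247)(-0.0247)]
         = -0.29421009 / 0.99938991 = -0.29439.
  Update: phi_21 = phi_11 - phi_22 phi_11 = -0.0247 - (-0.29439)(-0.0247) = -0.031971.
Step k = 3:
  phi_33 = [rho(3) - phi_21 rho(2) - phi_22 rho(1)] / [1 - phi_21 rho(1) - phi_22 rho(2)]
    numerator   = -0.343 - (-0.031971)(-0.2936) - (-0.29439)(-0.0247) = -0.35965824
    denominator = 1 - (-0.031971)(-0.0247) - (-0.29439)(-0.2936) = 0.91277749
  phi_33 = -0.35965824 / 0.91277749 = -0.394.
Therefore phi_{33} = -0.3940.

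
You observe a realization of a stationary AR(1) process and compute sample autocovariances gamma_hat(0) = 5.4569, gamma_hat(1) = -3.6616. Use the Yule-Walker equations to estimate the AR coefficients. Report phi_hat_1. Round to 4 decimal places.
\hat\phi_{1} = -0.6710

The Yule-Walker equations for an AR(p) process read, in matrix form,
  Gamma_p phi = r_p,   with   (Gamma_p)_{ij} = gamma(|i - j|),
                       (r_p)_i = gamma(i),   i,j = 1..p.
Substitute the sample gammas (Toeplitz matrix and right-hand side of size 1):
  Gamma_p = [[5.4569]]
  r_p     = [-3.6616]
With p = 1 this is the single equation gamma(0) phi_1 = gamma(1):
  phi_hat_1 = gamma(1) / gamma(0) = -3.6616 / 5.4569 = -0.6710.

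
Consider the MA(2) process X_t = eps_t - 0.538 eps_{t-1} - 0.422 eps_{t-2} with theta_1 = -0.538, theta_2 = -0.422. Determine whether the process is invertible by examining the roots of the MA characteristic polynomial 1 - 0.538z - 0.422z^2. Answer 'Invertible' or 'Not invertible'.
\text{Invertible}

The MA(q) characteristic polynomial is P(z) = 1 - 0.538z - 0.422z^2.
Invertibility requires all roots to lie outside the unit circle, i.e. |z| > 1 for every root.
Set 1 + (-0.538) z + (-0.422) z^2 = 0, i.e. a z^2 + b z + c = 0 with a = -0.422, b = -0.538, c = 1.
Discriminant D = b^2 - 4ac = (-0.538)^2 - 4*(-0.422)*1 = 0.289444 - (-1.688) = 1.977444.
D >= 0, so the roots are real: z = (-b +/- sqrt(D)) / (2a) = (0.538 +/- 1.406216) / (-0.844).
  z_1 = (0.538 + 1.406216) / (-0.844) = -2.3036,   |z_1| = 2.3036.
  z_2 = (0.538 - 1.406216) / (-0.844) = 1.0287,   |z_2| = 1.0287.
Moduli of all roots: 2.3036, 1.0287.
All moduli strictly greater than 1? Yes.
Verdict: Invertible.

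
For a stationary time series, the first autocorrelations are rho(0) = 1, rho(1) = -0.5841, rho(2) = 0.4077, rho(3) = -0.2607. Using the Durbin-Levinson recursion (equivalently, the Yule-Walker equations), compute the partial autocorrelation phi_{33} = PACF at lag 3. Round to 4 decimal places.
\phi_{33} = 0.0190

The PACF at lag k is phi_{kk}, the last component of the solution
to the Yule-Walker system G_k phi = r_k where
  (G_k)_{ij} = rho(|i - j|), (r_k)_i = rho(i), i,j = 1..k.
Equivalently, Durbin-Levinson gives phi_{kk} iteratively:
  phi_{11} = rho(1)
  phi_{kk} = [rho(k) - sum_{j=1..k-1} phi_{k-1,j} rho(k-j)]
            / [1 - sum_{j=1..k-1} phi_{k-1,j} rho(j)],
  phi_{k,j} = phi_{k-1,j} - phi_{kk} phi_{k-1,k-j},  j = 1..k-1.
Step k = 1:
  phi_11 = rho(1) = -0.5841.
Step k = 2:
  phi_22 = [rho(2) - phi_11 rho(1)] / [1 - phi_11 rho(1)] = [0.4077 - (-0.5841)(-0.5841)] / [1 - (-0.5841)(-0.5841)]
         = 0.06652719 / 0.65882719 = 0.100978.
  Update: phi_21 = phi_11 - phi_22 phi_11 = -0.5841 - (0.100978)(-0.5841) = -0.525119.
Step k = 3:
  phi_33 = [rho(3) - phi_21 rho(2) - phi_22 rho(1)] / [1 - phi_21 rho(1) - phi_22 rho(2)]
    numerator   = -0.2607 - (-0.525119)(0.4077) - (0.100978)(-0.5841) = 0.01237224
    denominator = 1 - (-0.525119)(-0.5841) - (0.100978)(0.4077) = 0.65210939
  phi_33 = 0.01237224 / 0.65210939 = 0.019.
Therefore phi_{33} = 0.0190.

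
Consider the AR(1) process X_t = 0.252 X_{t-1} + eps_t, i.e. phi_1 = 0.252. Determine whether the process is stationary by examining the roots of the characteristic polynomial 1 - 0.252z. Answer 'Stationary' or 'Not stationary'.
\text{Stationary}

The AR(p) characteristic polynomial is P(z) = 1 - 0.252z.
Stationarity requires all roots to lie outside the unit circle, i.e. |z| > 1 for every root.
This is linear in z: 1 + (-0.252) z = 0  =>  z = -1/(-0.252) = 3.968254,  |z| = 3.968254.
Moduli of all roots: 3.9683.
All moduli strictly greater than 1? Yes.
Verdict: Stationary.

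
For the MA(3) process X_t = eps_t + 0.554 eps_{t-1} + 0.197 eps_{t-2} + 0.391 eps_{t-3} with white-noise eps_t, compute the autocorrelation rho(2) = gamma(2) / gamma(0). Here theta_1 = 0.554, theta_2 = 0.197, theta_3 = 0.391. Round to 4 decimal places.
\rho(2) = 0.2760

For an MA(q) process with theta_0 = 1, the autocovariance is
  gamma(k) = sigma^2 * sum_{i=0..q-k} theta_i * theta_{i+k},
and rho(k) = gamma(k) / gamma(0). Sigma^2 cancels.
  numerator   = (1)*(0.197) + (0.554)*(0.391) = 0.413614.
  denominator = (1)^2 + (0.554)^2 + (0.197)^2 + (0.391)^2 = 1.498606.
  rho(2) = 0.413614 / 1.498606 = 0.2760.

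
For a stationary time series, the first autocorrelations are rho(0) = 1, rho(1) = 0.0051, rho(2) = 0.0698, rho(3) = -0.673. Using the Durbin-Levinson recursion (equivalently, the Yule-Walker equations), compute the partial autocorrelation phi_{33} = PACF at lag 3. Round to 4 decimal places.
\phi_{33} = -0.6770

The PACF at lag k is phi_{kk}, the last component of the solution
to the Yule-Walker system G_k phi = r_k where
  (G_k)_{ij} = rho(|i - j|), (r_k)_i = rho(i), i,j = 1..k.
Equivalently, Durbin-Levinson gives phi_{kk} iteratively:
  phi_{11} = rho(1)
  phi_{kk} = [rho(k) - sum_{j=1..k-1} phi_{k-1,j} rho(k-j)]
            / [1 - sum_{j=1..k-1} phi_{k-1,j} rho(j)],
  phi_{k,j} = phi_{k-1,j} - phi_{kk} phi_{k-1,k-j},  j = 1..k-1.
Step k = 1:
  phi_11 = rho(1) = 0.0051.
Step k = 2:
  phi_22 = [rho(2) - phi_11 rho(1)] / [1 - phi_11 rho(1)] = [0.0698 - (0.0051)(0.0051)] / [1 - (0.0051)(0.0051)]
         = 0.06977399 / 0.99997399 = 0.069776.
  Update: phi_21 = phi_11 - phi_22 phi_11 = 0.0051 - (0.069776)(0.0051) = 0.004744.
Step k = 3:
  phi_33 = [rho(3) - phi_21 rho(2) - phi_22 rho(1)] / [1 - phi_21 rho(1) - phi_22 rho(2)]
    numerator   = -0.673 - (0.004744)(0.0698) - (0.069776)(0.0051) = -0.673687
    denominator = 1 - (0.004744)(0.0051) - (0.069776)(0.0698) = 0.99510545
  phi_33 = -0.673687 / 0.99510545 = -0.677.
Therefore phi_{33} = -0.6770.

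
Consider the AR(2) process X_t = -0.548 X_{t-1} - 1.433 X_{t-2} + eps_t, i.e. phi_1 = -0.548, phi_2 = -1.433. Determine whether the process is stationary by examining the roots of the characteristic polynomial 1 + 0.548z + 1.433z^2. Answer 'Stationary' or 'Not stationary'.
\text{Not stationary}

The AR(p) characteristic polynomial is P(z) = 1 + 0.548z + 1.433z^2.
Stationarity requires all roots to lie outside the unit circle, i.e. |z| > 1 for every root.
Set 1 + (0.548) z + (1.433) z^2 = 0, i.e. a z^2 + b z + c = 0 with a = 1.433, b = 0.548, c = 1.
Discriminant D = b^2 - 4ac = (0.548)^2 - 4*(1.433)*1 = 0.300304 - (5.732) = -5.431696.
D < 0, so the roots are the complex-conjugate pair z = (-b +/- i sqrt(-D)) / (2a) = -0.1912 +/- 0.8132i.
For a conjugate pair |z|^2 = z * conj(z) = (product of roots) = c/a = 1/(1.433) = 0.697837, so |z| = sqrt(0.697837) = 0.8354 for both roots.
Moduli of all roots: 0.8354, 0.8354.
All moduli strictly greater than 1? No.
Verdict: Not stationary.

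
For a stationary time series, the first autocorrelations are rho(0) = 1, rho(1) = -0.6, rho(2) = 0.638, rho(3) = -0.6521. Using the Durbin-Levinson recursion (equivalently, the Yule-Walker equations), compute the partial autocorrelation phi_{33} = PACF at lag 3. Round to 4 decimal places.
\phi_{33} = -0.3369

The PACF at lag k is phi_{kk}, the last component of the solution
to the Yule-Walker system G_k phi = r_k where
  (G_k)_{ij} = rho(|i - j|), (r_k)_i = rho(i), i,j = 1..k.
Equivalently, Durbin-Levinson gives phi_{kk} iteratively:
  phi_{11} = rho(1)
  phi_{kk} = [rho(k) - sum_{j=1..k-1} phi_{k-1,j} rho(k-j)]
            / [1 - sum_{j=1..k-1} phi_{k-1,j} rho(j)],
  phi_{k,j} = phi_{k-1,j} - phi_{kk} phi_{k-1,k-j},  j = 1..k-1.
Step k = 1:
  phi_11 = rho(1) = -0.6.
Step k = 2:
  phi_22 = [rho(2) - phi_11 rho(1)] / [1 - phi_11 rho(1)] = [0.638 - (-0.6)(-0.6)] / [1 - (-0.6)(-0.6)]
         = 0.278 / 0.64 = 0.434375.
  Update: phi_21 = phi_11 - phi_22 phi_11 = -0.6 - (0.434375)(-0.6) = -0.339375.
Step k = 3:
  phi_33 = [rho(3) - phi_21 rho(2) - phi_22 rho(1)] / [1 - phi_21 rho(1) - phi_22 rho(2)]
    numerator   = -0.6521 - (-0.339375)(0.638) - (0.434375)(-0.6) = -0.17495375
    denominator = 1 - (-0.339375)(-0.6) - (0.434375)(0.638) = 0.51924375
  phi_33 = -0.17495375 / 0.51924375 = -0.3369.
Therefore phi_{33} = -0.3369.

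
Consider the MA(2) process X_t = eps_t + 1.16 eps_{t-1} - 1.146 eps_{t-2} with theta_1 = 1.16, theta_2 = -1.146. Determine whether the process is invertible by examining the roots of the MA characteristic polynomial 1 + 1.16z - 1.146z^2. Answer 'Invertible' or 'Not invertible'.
\text{Not invertible}

The MA(q) characteristic polynomial is P(z) = 1 + 1.16z - 1.146z^2.
Invertibility requires all roots to lie outside the unit circle, i.e. |z| > 1 for every root.
Set 1 + (1.16) z + (-1.146) z^2 = 0, i.e. a z^2 + b z + c = 0 with a = -1.146, b = 1.16, c = 1.
Discriminant D = b^2 - 4ac = (1.16)^2 - 4*(-1.146)*1 = 1.3456 - (-4.584) = 5.9296.
D >= 0, so the roots are real: z = (-b +/- sqrt(D)) / (2a) = (-1.16 +/- 2.435077) / (-2.292).
  z_1 = (-1.16 + 2.435077) / (-2.292) = -0.5563,   |z_1| = 0.5563.
  z_2 = (-1.16 - 2.435077) / (-2.292) = 1.5685,   |z_2| = 1.5685.
Moduli of all roots: 0.5563, 1.5685.
All moduli strictly greater than 1? No.
Verdict: Not invertible.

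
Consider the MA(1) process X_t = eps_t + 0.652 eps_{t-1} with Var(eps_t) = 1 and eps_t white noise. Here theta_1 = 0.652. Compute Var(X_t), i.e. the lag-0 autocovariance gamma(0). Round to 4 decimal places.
\gamma(0) = 1.4251

For an MA(q) process X_t = eps_t + sum_i theta_i eps_{t-i} with
Var(eps_t) = sigma^2, the variance is
  gamma(0) = sigma^2 * (1 + sum_i theta_i^2).
  sum_i theta_i^2 = (0.652)^2 = 0.425104.
  gamma(0) = 1 * (1 + 0.425104) = 1 * 1.425104 = 1.425104, which rounds to 1.4251.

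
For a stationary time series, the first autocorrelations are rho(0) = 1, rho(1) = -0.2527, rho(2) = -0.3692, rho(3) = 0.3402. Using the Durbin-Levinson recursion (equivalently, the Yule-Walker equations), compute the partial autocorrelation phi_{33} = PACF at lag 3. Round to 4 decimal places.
\phi_{33} = 0.1180

The PACF at lag k is phi_{kk}, the last component of the solution
to the Yule-Walker system G_k phi = r_k where
  (G_k)_{ij} = rho(|i - j|), (r_k)_i = rho(i), i,j = 1..k.
Equivalently, Durbin-Levinson gives phi_{kk} iteratively:
  phi_{11} = rho(1)
  phi_{kk} = [rho(k) - sum_{j=1..k-1} phi_{k-1,j} rho(k-j)]
            / [1 - sum_{j=1..k-1} phi_{k-1,j} rho(j)],
  phi_{k,j} = phi_{k-1,j} - phi_{kk} phi_{k-1,k-j},  j = 1..k-1.
Step k = 1:
  phi_11 = rho(1) = -0.2527.
Step k = 2:
  phi_22 = [rho(2) - phi_11 rho(1)] / [1 - phi_11 rho(1)] = [-0.3692 - (-0.2527)(-0.2527)] / [1 - (-0.2527)(-0.2527)]
         = -0.43305729 / 0.93614271 = -0.462598.
  Update: phi_21 = phi_11 - phi_22 phi_11 = -0.2527 - (-0.462598)(-0.2527) = -0.369598.
Step k = 3:
  phi_33 = [rho(3) - phi_21 rho(2) - phi_22 rho(1)] / [1 - phi_21 rho(1) - phi_22 rho(2)]
    numerator   = 0.3402 - (-0.369598)(-0.3692) - (-0.462598)(-0.2527) = 0.08684588
    denominator = 1 - (-0.369598)(-0.2527) - (-0.462598)(-0.3692) = 0.73581148
  phi_33 = 0.08684588 / 0.73581148 = 0.118.
Therefore phi_{33} = 0.1180.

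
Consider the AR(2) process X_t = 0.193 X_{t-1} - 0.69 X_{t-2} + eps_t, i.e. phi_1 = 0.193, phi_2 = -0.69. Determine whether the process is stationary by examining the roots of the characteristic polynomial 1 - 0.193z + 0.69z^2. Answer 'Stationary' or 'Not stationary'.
\text{Stationary}

The AR(p) characteristic polynomial is P(z) = 1 - 0.193z + 0.69z^2.
Stationarity requires all roots to lie outside the unit circle, i.e. |z| > 1 for every root.
Set 1 + (-0.193) z + (0.69) z^2 = 0, i.e. a z^2 + b z + c = 0 with a = 0.69, b = -0.193, c = 1.
Discriminant D = b^2 - 4ac = (-0.193)^2 - 4*(0.69)*1 = 0.037249 - (2.76) = -2.722751.
D < 0, so the roots are the complex-conjugate pair z = (-b +/- i sqrt(-D)) / (2a) = 0.1399 +/- 1.1957i.
For a conjugate pair |z|^2 = z * conj(z) = (product of roots) = c/a = 1/(0.69) = 1.449275, so |z| = sqrt(1.449275) = 1.2039 for both roots.
Moduli of all roots: 1.2039, 1.2039.
All moduli strictly greater than 1? Yes.
Verdict: Stationary.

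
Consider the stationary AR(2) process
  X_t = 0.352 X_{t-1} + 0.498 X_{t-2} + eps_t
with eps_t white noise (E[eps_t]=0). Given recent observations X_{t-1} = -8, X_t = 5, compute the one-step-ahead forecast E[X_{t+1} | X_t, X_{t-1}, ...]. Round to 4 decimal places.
E[X_{t+1} \mid \mathcal F_t] = -2.2240

For an AR(p) model X_t = c + sum_i phi_i X_{t-i} + eps_t, the
one-step-ahead conditional mean is
  E[X_{t+1} | X_t, ...] = c + sum_i phi_i X_{t+1-i}.
Substitute known values:
  E[X_{t+1} | ...] = (0.352) * (5) + (0.498) * (-8)
                   = -2.2240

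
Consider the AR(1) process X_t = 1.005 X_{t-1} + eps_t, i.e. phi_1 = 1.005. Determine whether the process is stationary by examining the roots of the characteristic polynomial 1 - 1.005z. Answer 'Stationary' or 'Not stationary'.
\text{Not stationary}

The AR(p) characteristic polynomial is P(z) = 1 - 1.005z.
Stationarity requires all roots to lie outside the unit circle, i.e. |z| > 1 for every root.
This is linear in z: 1 + (-1.005) z = 0  =>  z = -1/(-1.005) = 0.995025,  |z| = 0.995025.
Moduli of all roots: 0.9950.
All moduli strictly greater than 1? No.
Verdict: Not stationary.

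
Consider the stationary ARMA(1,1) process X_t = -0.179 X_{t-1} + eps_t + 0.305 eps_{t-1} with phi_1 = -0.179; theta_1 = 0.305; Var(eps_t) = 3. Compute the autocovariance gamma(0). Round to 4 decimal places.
\gamma(0) = 3.0492

Multiply the model equation by X_{t-k} and take expectations. With theta_0 = psi_0 = 1 and psi_j the MA(infinity) weights, this gives
  gamma(k) - sum_i phi_i gamma(k-i) = c_k,
  c_k = sigma^2 * sum_{j=k..q} theta_j psi_{j-k}   (c_k = 0 for k > q),
using gamma(-m) = gamma(m).
psi-weights needed (psi_j = theta_j + sum_i phi_i psi_{j-i}):
  psi_1 = theta_1 + phi_1 = 0.305 + (-0.179) = 0.126
Right-hand sides:
  c_0 = sigma^2 (1 + theta_1 psi_1) = 3 * (1 + (0.305)(0.126)) = 3 * 1.03843 = 3.11529
  c_1 = sigma^2 theta_1 = 3 * (0.305) = 0.915
  c_2 = 0
Equations for k = 0 and k = 1 (AR order 1):
  gamma(0) = phi_1 gamma(1) + c_0
  gamma(1) = phi_1 gamma(0) + c_1
Substituting the second into the first: gamma(0) (1 - phi_1^2) = c_0 + phi_1 c_1, so
  gamma(0) = (c_0 + phi_1 c_1) / (1 - phi_1^2) = (3.11529 + (-0.179)(0.915)) / (1 - (-0.179)^2) = 2.951505 / 0.967959 = 3.049205.
Therefore gamma(0) = 3.0492 (to 4 decimal places).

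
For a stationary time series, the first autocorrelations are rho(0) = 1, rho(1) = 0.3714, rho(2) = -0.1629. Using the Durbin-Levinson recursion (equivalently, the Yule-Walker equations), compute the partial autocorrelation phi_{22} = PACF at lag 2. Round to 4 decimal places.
\phi_{22} = -0.3490

The PACF at lag k is phi_{kk}, the last component of the solution
to the Yule-Walker system G_k phi = r_k where
  (G_k)_{ij} = rho(|i - j|), (r_k)_i = rho(i), i,j = 1..k.
Equivalently, Durbin-Levinson gives phi_{kk} iteratively:
  phi_{11} = rho(1)
  phi_{kk} = [rho(k) - sum_{j=1..k-1} phi_{k-1,j} rho(k-j)]
            / [1 - sum_{j=1..k-1} phi_{k-1,j} rho(j)],
  phi_{k,j} = phi_{k-1,j} - phi_{kk} phi_{k-1,k-j},  j = 1..k-1.
Step k = 1:
  phi_11 = rho(1) = 0.3714.
Step k = 2:
  phi_22 = [rho(2) - phi_11 rho(1)] / [1 - phi_11 rho(1)] = [-0.1629 - (0.3714)(0.3714)] / [1 - (0.3714)(0.3714)]
         = -0.30083796 / 0.86206204 = -0.349.
Therefore phi_{22} = -0.3490.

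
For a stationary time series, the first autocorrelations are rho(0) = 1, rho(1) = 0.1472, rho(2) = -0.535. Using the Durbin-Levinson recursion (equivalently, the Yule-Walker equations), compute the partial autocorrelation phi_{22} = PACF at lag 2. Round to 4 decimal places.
\phi_{22} = -0.5690

The PACF at lag k is phi_{kk}, the last component of the solution
to the Yule-Walker system G_k phi = r_k where
  (G_k)_{ij} = rho(|i - j|), (r_k)_i = rho(i), i,j = 1..k.
Equivalently, Durbin-Levinson gives phi_{kk} iteratively:
  phi_{11} = rho(1)
  phi_{kk} = [rho(k) - sum_{j=1..k-1} phi_{k-1,j} rho(k-j)]
            / [1 - sum_{j=1..k-1} phi_{k-1,j} rho(j)],
  phi_{k,j} = phi_{k-1,j} - phi_{kk} phi_{k-1,k-j},  j = 1..k-1.
Step k = 1:
  phi_11 = rho(1) = 0.1472.
Step k = 2:
  phi_22 = [rho(2) - phi_11 rho(1)] / [1 - phi_11 rho(1)] = [-0.535 - (0.1472)(0.1472)] / [1 - (0.1472)(0.1472)]
         = -0.55666784 / 0.97833216 = -0.569.
Therefore phi_{22} = -0.5690.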